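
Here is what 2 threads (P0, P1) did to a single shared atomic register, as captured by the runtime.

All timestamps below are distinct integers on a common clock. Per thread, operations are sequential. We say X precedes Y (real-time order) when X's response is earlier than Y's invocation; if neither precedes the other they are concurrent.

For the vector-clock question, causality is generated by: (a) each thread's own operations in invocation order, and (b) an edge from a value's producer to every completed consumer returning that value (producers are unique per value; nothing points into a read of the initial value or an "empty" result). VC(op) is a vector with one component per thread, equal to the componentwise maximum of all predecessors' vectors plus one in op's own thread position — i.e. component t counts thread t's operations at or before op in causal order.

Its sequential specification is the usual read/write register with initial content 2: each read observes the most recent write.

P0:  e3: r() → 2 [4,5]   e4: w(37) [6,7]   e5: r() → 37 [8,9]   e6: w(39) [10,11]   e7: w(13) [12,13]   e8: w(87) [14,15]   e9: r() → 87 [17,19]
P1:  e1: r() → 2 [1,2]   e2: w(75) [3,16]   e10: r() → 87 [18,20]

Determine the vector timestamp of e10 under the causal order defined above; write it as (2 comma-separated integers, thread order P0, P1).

(6, 3)

VC(e1, invoked at 1): no causal predecessors; +1 on P1 → (0, 1)
VC(e3, invoked at 4): no causal predecessors; +1 on P0 → (1, 0)
e2, invoked 3, takes VC(e1)=(0, 1) under max, adds 1 for P1 → (0, 2)
e4, invoked 6, takes VC(e3)=(1, 0) under max, adds 1 for P0 → (2, 0)
e5, invoked 8, takes VC(e4)=(2, 0) under max, adds 1 for P0 → (3, 0)
e6, invoked 10, takes VC(e5)=(3, 0) under max, adds 1 for P0 → (4, 0)
e7, invoked 12, takes VC(e6)=(4, 0) under max, adds 1 for P0 → (5, 0)
e8, invoked 14, takes VC(e7)=(5, 0) under max, adds 1 for P0 → (6, 0)
e9, invoked 17, takes VC(e8)=(6, 0) under max, adds 1 for P0 → (7, 0)
e10, invoked 18, takes VC(e2)=(0, 2), VC(e8)=(6, 0) under max, adds 1 for P1 → (6, 3)
target: VC(e10) = (6, 3)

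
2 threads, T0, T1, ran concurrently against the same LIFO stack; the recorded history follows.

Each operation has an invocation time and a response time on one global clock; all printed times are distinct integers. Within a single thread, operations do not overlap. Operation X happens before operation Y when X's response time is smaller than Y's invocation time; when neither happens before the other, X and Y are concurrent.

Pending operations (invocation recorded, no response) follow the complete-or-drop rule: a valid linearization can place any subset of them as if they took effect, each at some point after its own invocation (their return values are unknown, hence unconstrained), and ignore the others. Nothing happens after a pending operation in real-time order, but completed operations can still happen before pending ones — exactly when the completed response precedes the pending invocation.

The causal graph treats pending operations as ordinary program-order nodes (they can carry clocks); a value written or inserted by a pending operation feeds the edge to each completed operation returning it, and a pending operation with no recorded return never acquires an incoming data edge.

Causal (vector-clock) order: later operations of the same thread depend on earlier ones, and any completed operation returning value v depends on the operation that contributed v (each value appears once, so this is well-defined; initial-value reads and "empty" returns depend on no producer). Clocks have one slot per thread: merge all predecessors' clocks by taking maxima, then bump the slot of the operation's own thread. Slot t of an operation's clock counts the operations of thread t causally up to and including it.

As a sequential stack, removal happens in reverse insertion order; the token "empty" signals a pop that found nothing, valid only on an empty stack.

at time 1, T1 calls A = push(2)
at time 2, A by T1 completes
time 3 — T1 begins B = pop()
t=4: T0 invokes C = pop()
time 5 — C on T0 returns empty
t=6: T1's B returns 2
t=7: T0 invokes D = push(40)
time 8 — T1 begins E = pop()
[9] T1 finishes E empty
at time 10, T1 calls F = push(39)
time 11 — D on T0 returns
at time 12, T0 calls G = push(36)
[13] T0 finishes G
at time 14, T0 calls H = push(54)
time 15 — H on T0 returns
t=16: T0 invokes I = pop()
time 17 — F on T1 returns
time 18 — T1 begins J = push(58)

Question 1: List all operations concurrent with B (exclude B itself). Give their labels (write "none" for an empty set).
Answer: C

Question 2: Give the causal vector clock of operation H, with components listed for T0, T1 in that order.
Answer: (4, 0)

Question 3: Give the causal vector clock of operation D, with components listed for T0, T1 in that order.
Answer: (2, 0)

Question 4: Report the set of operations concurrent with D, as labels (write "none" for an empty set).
Answer: E, F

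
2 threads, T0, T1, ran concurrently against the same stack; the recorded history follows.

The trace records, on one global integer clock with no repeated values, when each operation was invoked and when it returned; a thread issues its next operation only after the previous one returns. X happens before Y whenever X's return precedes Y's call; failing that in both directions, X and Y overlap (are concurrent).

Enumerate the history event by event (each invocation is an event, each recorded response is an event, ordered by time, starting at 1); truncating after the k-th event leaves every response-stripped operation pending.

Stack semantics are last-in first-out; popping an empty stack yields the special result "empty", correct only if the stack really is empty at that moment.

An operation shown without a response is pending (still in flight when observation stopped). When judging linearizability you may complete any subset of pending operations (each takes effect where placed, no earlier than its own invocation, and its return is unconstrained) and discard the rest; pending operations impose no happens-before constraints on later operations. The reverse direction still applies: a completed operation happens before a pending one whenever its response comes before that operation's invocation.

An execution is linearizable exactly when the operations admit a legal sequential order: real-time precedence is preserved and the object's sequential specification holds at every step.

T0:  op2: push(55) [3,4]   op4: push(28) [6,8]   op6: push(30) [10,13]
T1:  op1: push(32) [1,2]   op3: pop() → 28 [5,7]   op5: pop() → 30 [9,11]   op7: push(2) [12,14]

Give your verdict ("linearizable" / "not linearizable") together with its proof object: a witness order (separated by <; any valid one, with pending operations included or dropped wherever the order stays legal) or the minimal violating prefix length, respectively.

linearizable — witness: op1 < op2 < op4 < op3 < op6 < op5 < op7

1. op1 push(32), leaving stack <32>
2. op2 push(55), leaving stack <32,55>
3. op4 push(28), leaving stack <32,55,28>
4. op3 pop() → 28, leaving stack <32,55>
5. op6 push(30), leaving stack <32,55,30>
6. op5 pop() → 30, leaving stack <32,55>
7. op7 push(2), leaving stack <32,55,2>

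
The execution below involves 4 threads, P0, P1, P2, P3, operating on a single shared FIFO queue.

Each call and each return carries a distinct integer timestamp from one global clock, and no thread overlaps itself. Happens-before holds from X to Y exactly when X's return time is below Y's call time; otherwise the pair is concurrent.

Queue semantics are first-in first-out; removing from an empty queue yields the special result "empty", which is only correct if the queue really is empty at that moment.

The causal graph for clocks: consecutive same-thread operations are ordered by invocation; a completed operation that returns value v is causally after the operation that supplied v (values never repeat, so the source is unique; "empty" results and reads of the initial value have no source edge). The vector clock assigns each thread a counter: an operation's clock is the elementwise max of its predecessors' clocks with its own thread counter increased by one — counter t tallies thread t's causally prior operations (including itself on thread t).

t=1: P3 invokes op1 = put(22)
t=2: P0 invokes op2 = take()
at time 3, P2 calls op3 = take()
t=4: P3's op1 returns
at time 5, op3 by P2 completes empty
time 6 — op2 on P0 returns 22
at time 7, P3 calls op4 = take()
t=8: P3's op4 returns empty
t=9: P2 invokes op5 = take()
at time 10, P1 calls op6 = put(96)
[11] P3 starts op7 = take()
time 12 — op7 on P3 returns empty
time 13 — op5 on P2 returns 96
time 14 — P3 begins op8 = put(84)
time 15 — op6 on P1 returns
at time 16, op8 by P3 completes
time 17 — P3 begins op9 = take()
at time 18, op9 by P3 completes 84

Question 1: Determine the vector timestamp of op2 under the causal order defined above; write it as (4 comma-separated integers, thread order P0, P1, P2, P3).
(1, 0, 0, 1)

op1 (invocation 1): nothing precedes it; P3's component alone gives (0, 0, 0, 1)
op3 (invocation 3): nothing precedes it; P2's component alone gives (0, 0, 1, 0)
op6 (invocation 10): nothing precedes it; P1's component alone gives (0, 1, 0, 0)
op4, invoked 7, takes VC(op1)=(0, 0, 0, 1) under max, adds 1 for P3 → (0, 0, 0, 2)
op2, invoked 2, takes VC(op1)=(0, 0, 0, 1) under max, adds 1 for P0 → (1, 0, 0, 1)
op7, invoked 11, takes VC(op4)=(0, 0, 0, 2) under max, adds 1 for P3 → (0, 0, 0, 3)
op5, invoked 9, takes VC(op3)=(0, 0, 1, 0), VC(op6)=(0, 1, 0, 0) under max, adds 1 for P2 → (0, 1, 2, 0)
op8, invoked 14, takes VC(op7)=(0, 0, 0, 3) under max, adds 1 for P3 → (0, 0, 0, 4)
op9, invoked 17, takes VC(op8)=(0, 0, 0, 4) under max, adds 1 for P3 → (0, 0, 0, 5)
target: VC(op2) = (1, 0, 0, 1)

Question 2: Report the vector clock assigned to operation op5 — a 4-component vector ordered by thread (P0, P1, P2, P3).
(0, 1, 2, 0)

invoked at 1, op1 has no predecessors; its own P3 bump gives (0, 0, 0, 1)
invoked at 3, op3 has no predecessors; its own P2 bump gives (0, 0, 1, 0)
invoked at 10, op6 has no predecessors; its own P1 bump gives (0, 1, 0, 0)
from VC(op1)=(0, 0, 0, 1), op4 (invoked 7) maxes components and bumps P3 → (0, 0, 0, 2)
from VC(op1)=(0, 0, 0, 1), op2 (invoked 2) maxes components and bumps P0 → (1, 0, 0, 1)
from VC(op4)=(0, 0, 0, 2), op7 (invoked 11) maxes components and bumps P3 → (0, 0, 0, 3)
from VC(op3)=(0, 0, 1, 0), VC(op6)=(0, 1, 0, 0), op5 (invoked 9) maxes components and bumps P2 → (0, 1, 2, 0)
from VC(op7)=(0, 0, 0, 3), op8 (invoked 14) maxes components and bumps P3 → (0, 0, 0, 4)
from VC(op8)=(0, 0, 0, 4), op9 (invoked 17) maxes components and bumps P3 → (0, 0, 0, 5)
target: VC(op5) = (0, 1, 2, 0)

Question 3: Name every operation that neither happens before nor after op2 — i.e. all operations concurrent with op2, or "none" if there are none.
op1, op3

overlap test against op2 [2,6]: concurrent iff the interval meets 2..6
op1 [1,4]: concurrent
op3 [3,5]: concurrent
op4 [7,8]: after
op5 [9,13]: after
op6 [10,15]: after
op7 [11,12]: after
op8 [14,16]: after
op9 [17,18]: after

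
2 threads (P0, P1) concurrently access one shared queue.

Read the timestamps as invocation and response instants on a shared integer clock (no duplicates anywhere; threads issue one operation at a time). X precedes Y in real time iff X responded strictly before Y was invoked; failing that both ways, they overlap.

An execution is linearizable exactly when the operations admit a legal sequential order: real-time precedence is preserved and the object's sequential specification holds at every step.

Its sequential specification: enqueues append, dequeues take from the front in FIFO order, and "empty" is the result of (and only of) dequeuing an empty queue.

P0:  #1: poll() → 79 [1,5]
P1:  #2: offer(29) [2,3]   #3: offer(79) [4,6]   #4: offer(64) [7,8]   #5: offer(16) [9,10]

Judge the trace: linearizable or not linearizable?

not linearizable

prefix check: 1..4 passes, 1..5 fails once #1's time-5 response joins
2 orders of the 2 completed queue ops respect real time; none is legal
include/drop combinations of the 1 pending operation (#3) were all tried; none helps
take #1, #2 (pending dropped): step 1 already fails, because #1 poll() → 79 cannot occur there
take #2, #1 (pending dropped): step 2 already fails, because #1 poll() → 79 cannot occur there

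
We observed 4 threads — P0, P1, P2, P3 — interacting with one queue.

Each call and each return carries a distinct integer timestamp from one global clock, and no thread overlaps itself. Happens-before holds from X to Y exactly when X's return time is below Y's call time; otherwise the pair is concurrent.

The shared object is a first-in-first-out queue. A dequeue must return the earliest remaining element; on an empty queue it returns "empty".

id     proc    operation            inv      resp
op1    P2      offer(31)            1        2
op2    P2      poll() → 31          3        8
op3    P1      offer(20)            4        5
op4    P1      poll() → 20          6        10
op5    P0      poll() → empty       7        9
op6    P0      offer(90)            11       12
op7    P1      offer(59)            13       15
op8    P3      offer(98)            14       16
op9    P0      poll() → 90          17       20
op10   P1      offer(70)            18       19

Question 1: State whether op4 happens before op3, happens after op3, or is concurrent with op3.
Answer: after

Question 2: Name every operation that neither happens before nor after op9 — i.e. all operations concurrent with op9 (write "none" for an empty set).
Answer: op10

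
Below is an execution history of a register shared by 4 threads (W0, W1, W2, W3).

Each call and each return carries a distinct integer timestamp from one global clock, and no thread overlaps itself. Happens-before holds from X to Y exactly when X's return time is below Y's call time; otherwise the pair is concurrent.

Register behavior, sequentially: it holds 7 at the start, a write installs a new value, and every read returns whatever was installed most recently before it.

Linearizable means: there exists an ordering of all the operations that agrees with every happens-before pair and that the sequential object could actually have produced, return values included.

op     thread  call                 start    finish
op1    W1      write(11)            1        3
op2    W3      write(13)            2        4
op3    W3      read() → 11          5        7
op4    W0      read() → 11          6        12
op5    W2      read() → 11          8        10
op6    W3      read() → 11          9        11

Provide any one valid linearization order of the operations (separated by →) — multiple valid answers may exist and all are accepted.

op2 → op1 → op3 → op4 → op5 → op6

1. op2 write(13), leaving value 13
2. op1 write(11), leaving value 11
3. op3 read() → 11, leaving value 11
4. op4 read() → 11, leaving value 11
5. op5 read() → 11, leaving value 11
6. op6 read() → 11, leaving value 11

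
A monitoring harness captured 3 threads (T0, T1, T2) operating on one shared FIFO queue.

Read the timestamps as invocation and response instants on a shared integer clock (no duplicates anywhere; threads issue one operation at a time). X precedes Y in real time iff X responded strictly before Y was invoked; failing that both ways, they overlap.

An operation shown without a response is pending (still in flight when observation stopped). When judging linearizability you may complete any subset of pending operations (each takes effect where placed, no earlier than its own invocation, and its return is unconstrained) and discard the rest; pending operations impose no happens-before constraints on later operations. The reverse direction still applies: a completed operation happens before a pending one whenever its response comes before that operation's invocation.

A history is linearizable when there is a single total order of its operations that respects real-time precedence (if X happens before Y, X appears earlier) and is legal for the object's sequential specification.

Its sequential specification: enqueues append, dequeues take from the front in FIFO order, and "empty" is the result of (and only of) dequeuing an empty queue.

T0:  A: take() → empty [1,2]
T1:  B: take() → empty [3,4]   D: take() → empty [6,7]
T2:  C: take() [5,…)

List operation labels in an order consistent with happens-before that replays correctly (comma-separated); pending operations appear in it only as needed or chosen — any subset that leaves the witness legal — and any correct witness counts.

step 1: A take() → empty — queue <>
step 2: B take() → empty — queue <>
step 3: C take() (pending, included) — queue <>
step 4: D take() → empty — queue <>

A, B, C, D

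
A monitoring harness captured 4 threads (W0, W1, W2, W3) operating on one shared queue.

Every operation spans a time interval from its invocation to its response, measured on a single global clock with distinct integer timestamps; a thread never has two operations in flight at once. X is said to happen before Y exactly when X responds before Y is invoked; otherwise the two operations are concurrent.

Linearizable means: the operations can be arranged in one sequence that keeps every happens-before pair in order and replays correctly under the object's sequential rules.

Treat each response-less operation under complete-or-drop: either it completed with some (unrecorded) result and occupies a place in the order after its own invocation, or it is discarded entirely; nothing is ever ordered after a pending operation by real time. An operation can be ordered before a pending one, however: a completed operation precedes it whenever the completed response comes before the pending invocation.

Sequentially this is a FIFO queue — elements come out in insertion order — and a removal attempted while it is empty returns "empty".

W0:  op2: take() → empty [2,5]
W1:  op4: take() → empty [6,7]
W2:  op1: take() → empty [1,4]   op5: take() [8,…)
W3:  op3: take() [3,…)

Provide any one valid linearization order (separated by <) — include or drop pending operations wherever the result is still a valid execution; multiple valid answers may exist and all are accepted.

op1 < op2 < op3 < op4

1. op1 take() → empty, leaving queue <>
2. op2 take() → empty, leaving queue <>
3. op3 take() (pending, included), leaving queue <>
4. op4 take() → empty, leaving queue <>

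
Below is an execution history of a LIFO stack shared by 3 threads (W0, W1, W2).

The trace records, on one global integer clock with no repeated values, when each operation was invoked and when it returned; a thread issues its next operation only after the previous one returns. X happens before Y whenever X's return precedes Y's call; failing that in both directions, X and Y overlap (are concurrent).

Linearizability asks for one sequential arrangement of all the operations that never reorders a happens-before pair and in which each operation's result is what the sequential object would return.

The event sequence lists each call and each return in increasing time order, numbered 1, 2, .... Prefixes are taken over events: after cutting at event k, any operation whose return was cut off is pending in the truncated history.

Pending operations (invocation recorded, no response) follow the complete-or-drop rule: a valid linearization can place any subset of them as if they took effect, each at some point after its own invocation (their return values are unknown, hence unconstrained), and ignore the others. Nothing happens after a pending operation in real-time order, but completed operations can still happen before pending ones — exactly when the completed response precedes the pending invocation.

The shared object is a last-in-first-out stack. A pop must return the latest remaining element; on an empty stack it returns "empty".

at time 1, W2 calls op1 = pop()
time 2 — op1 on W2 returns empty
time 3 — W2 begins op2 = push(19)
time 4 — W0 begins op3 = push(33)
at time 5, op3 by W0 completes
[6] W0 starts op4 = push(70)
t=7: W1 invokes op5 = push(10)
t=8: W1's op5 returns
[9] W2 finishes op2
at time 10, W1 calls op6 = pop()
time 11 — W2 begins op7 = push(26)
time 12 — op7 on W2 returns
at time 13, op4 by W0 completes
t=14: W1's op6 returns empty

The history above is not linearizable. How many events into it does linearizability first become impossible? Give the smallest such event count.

one valid order for events 1..13 is op1, op2, op3, op4, op5, op6, op7:
step 1: op1 pop() → empty — stack <>
step 2: op2 push(19) — stack <19>
step 3: op3 push(33) — stack <19,33>
step 4: op4 push(70) — stack <19,33,70>
step 5: op5 push(10) — stack <19,33,70,10>
step 6: op6 pop() (pending, included) — stack <19,33,70>
step 7: op7 push(26) — stack <19,33,70,26>
event 14 — op6's response, time 14 — after it, nothing linearizes
e.g. op1, op2, op3, op4, op5, op6, op7: illegal at step 6, since op6 pop() → empty cannot apply there
e.g. op1, op2, op3, op4, op5, op7, op6: illegal at step 7, since op6 pop() → empty cannot apply there

14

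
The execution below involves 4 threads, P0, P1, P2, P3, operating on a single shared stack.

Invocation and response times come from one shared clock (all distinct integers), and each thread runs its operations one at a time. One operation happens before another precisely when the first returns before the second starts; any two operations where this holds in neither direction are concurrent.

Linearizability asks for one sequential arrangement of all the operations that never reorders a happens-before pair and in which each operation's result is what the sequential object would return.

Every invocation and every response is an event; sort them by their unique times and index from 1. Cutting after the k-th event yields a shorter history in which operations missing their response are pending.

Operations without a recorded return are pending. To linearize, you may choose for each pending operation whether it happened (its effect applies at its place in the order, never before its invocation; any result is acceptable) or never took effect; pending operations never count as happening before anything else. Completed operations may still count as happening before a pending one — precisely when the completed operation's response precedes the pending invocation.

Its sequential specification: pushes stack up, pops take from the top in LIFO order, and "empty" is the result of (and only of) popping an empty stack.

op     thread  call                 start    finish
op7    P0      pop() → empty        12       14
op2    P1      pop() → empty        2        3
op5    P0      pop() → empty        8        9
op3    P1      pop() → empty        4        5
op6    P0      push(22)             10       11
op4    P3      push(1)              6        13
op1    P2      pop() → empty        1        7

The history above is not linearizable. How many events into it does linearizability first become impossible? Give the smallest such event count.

a valid linearization of events 1..13 exists, for instance op1, op2, op3, op5, op4, op6:
1. op1 pop() → empty, leaving stack <>
2. op2 pop() → empty, leaving stack <>
3. op3 pop() → empty, leaving stack <>
4. op5 pop() → empty, leaving stack <>
5. op4 push(1), leaving stack <1>
6. op6 push(22), leaving stack <1,22>
adding event 14 (op7 responds at 14) leaves no legal real-time order
sample order op1, op2, op3, op4, op5, op6, op7 stalls at step 5 — op5 pop() → empty has no legal effect
sample order op1, op2, op3, op5, op4, op6, op7 stalls at step 7 — op7 pop() → empty has no legal effect

14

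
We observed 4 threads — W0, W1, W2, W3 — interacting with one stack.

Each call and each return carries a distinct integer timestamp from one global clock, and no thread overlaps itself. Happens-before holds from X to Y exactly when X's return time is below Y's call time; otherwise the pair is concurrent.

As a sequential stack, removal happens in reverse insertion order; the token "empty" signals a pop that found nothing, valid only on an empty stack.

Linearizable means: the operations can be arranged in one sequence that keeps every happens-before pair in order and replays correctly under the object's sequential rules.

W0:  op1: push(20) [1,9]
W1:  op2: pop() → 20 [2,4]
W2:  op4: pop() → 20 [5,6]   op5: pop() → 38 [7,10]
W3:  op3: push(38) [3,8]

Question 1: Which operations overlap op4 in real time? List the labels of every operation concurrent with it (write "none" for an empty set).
op1, op3

concurrent with op4 ([5,6]): every op whose interval crosses 5..6
op1 [1,9]: concurrent
op2 [2,4]: before
op3 [3,8]: concurrent
op5 [7,10]: after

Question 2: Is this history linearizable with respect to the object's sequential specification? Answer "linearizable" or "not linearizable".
not linearizable

cut after 5 events: linearizable; cut after 6 events (op4 responds, time 6): not linearizable
a single order respects real time; the 2 completed stack operations fail replay along it
including or dropping the 2 pending operations (op1, op3) in any combination fails
one such order, op2, op4 (pending dropped), breaks at step 1 where op2 pop() → 20 is illegal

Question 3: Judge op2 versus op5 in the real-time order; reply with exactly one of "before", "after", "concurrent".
before

op2 spans [2,4], op5 spans [7,10]
resp(op2)=4 < inv(op5)=7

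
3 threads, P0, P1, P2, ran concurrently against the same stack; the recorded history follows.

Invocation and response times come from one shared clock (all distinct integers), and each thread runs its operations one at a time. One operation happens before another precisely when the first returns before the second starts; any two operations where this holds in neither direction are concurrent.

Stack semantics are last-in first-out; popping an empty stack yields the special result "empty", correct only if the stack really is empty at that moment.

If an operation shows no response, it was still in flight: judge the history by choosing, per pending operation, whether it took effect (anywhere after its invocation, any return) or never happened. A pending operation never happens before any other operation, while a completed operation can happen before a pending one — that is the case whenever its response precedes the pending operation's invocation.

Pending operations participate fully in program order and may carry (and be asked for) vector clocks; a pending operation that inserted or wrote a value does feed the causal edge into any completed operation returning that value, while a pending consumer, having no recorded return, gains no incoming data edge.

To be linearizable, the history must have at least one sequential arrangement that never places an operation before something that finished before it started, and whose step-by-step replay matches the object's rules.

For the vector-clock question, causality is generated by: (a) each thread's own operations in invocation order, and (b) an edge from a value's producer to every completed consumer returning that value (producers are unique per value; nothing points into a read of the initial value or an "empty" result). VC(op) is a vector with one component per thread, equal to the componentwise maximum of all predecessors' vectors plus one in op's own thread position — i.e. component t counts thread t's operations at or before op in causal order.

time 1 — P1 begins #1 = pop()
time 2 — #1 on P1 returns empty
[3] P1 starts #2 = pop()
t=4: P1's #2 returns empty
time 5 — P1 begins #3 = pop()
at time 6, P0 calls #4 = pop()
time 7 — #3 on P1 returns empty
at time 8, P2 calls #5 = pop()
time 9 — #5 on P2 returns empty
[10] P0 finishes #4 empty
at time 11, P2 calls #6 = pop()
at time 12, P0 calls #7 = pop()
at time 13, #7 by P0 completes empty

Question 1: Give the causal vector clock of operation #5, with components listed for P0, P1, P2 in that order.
(0, 0, 1)

VC(#5, invoked at 8): no causal predecessors; +1 on P2 → (0, 0, 1)
VC(#1, invoked at 1): no causal predecessors; +1 on P1 → (0, 1, 0)
VC(#4, invoked at 6): no causal predecessors; +1 on P0 → (1, 0, 0)
VC(#6, invoked at 11): max of VC(#5)=(0, 0, 1), then +1 on thread P2 → (0, 0, 2)
VC(#2, invoked at 3): max of VC(#1)=(0, 1, 0), then +1 on thread P1 → (0, 2, 0)
VC(#7, invoked at 12): max of VC(#4)=(1, 0, 0), then +1 on thread P0 → (2, 0, 0)
VC(#3, invoked at 5): max of VC(#2)=(0, 2, 0), then +1 on thread P1 → (0, 3, 0)
target: VC(#5) = (0, 0, 1)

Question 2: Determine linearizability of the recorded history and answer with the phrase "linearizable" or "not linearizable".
linearizable

witness order: #1, #2, #3, #4, #5, #6, #7
after step 1 (#1 pop() → empty): stack <>
after step 2 (#2 pop() → empty): stack <>
after step 3 (#3 pop() → empty): stack <>
after step 4 (#4 pop() → empty): stack <>
after step 5 (#5 pop() → empty): stack <>
after step 6 (#6 pop() (pending, included)): stack <>
after step 7 (#7 pop() → empty): stack <>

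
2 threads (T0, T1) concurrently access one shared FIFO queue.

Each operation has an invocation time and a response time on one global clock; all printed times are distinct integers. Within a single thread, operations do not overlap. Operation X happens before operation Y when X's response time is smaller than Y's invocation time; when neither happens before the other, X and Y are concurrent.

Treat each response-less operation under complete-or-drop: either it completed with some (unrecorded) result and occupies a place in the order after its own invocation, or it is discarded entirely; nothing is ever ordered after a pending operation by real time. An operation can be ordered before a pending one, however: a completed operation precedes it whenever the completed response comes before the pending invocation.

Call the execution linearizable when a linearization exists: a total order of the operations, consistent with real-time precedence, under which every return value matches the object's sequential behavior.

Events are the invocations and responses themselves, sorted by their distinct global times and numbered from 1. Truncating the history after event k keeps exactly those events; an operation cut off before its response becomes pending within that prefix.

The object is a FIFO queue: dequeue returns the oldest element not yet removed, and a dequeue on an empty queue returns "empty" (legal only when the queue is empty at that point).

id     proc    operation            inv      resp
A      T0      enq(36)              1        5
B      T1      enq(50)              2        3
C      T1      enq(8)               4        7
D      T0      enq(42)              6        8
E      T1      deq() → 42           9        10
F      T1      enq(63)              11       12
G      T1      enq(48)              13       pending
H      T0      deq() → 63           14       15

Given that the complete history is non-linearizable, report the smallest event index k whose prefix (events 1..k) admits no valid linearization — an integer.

10

events 1..9 are linearizable, e.g. via A, B, C, D:
1. A enq(36), leaving queue <36>
2. B enq(50), leaving queue <36,50>
3. C enq(8), leaving queue <36,50,8>
4. D enq(42), leaving queue <36,50,8,42>
adding event 10 (E responds at 10) leaves no legal real-time order
take A, B, C, D, E: step 5 already fails, because E deq() → 42 cannot occur there
take A, B, D, C, E: step 5 already fails, because E deq() → 42 cannot occur there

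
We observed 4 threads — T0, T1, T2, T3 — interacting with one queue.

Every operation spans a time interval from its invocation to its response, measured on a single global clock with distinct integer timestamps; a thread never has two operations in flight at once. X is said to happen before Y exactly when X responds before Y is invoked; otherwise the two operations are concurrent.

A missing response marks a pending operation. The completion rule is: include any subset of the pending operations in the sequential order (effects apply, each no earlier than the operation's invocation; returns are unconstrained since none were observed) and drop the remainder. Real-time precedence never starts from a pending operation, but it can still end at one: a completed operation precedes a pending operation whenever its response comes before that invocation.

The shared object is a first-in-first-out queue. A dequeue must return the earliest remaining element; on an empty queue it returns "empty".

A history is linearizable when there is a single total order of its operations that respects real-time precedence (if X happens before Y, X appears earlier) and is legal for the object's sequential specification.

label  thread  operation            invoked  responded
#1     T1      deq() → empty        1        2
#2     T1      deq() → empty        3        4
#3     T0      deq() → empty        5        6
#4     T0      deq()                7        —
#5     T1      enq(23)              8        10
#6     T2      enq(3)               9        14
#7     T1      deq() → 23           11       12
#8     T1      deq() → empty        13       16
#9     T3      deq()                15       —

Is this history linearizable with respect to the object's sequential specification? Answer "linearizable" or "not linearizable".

linearizable

witness order: #1, #2, #3, #4, #5, #6, #7, #9, #8
step 1: #1 deq() → empty — queue <>
step 2: #2 deq() → empty — queue <>
step 3: #3 deq() → empty — queue <>
step 4: #4 deq() (pending, included) — queue <>
step 5: #5 enq(23) — queue <23>
step 6: #6 enq(3) — queue <23,3>
step 7: #7 deq() → 23 — queue <3>
step 8: #9 deq() (pending, included) — queue <>
step 9: #8 deq() → empty — queue <>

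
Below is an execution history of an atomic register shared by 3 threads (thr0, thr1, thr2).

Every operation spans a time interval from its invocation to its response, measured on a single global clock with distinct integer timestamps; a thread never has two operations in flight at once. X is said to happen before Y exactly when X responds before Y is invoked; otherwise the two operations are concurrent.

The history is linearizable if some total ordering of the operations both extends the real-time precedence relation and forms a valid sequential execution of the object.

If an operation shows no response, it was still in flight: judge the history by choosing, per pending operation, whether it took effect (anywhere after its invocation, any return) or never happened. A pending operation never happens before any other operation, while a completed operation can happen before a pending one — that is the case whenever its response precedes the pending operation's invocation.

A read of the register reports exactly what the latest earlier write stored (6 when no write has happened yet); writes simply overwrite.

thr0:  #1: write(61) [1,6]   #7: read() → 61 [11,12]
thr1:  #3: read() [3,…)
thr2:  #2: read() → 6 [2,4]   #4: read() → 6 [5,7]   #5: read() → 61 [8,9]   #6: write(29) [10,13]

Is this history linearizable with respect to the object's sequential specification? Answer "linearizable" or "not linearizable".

linearizable

one valid linearization: #2, #3, #4, #1, #5, #7, #6
1. #2 read() → 6, leaving value 6
2. #3 read() (pending, included), leaving value 6
3. #4 read() → 6, leaving value 6
4. #1 write(61), leaving value 61
5. #5 read() → 61, leaving value 61
6. #7 read() → 61, leaving value 61
7. #6 write(29), leaving value 29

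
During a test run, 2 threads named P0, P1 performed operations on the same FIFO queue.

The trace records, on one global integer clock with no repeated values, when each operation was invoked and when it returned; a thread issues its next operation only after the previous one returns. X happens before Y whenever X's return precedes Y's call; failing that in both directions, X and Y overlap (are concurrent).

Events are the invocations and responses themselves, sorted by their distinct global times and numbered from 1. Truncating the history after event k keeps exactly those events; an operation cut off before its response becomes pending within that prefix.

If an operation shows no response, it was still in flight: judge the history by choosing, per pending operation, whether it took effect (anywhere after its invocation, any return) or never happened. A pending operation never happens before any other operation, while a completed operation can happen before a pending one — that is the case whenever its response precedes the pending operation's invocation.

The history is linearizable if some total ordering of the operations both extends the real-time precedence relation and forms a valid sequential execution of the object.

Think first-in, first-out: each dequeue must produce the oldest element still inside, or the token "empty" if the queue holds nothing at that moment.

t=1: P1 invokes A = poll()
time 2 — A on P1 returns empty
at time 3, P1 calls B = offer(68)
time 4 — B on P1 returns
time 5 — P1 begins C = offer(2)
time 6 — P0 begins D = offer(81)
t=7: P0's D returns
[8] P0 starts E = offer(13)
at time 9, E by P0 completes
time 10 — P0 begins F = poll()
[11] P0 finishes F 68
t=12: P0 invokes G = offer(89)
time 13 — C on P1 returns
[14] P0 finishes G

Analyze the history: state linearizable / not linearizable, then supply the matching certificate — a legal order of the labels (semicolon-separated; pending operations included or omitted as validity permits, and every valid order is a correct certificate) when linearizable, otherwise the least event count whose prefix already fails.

linearizable — witness: A; B; C; D; E; F; G

step 1: A poll() → empty — queue <>
step 2: B offer(68) — queue <68>
step 3: C offer(2) — queue <68,2>
step 4: D offer(81) — queue <68,2,81>
step 5: E offer(13) — queue <68,2,81,13>
step 6: F poll() → 68 — queue <2,81,13>
step 7: G offer(89) — queue <2,81,13,89>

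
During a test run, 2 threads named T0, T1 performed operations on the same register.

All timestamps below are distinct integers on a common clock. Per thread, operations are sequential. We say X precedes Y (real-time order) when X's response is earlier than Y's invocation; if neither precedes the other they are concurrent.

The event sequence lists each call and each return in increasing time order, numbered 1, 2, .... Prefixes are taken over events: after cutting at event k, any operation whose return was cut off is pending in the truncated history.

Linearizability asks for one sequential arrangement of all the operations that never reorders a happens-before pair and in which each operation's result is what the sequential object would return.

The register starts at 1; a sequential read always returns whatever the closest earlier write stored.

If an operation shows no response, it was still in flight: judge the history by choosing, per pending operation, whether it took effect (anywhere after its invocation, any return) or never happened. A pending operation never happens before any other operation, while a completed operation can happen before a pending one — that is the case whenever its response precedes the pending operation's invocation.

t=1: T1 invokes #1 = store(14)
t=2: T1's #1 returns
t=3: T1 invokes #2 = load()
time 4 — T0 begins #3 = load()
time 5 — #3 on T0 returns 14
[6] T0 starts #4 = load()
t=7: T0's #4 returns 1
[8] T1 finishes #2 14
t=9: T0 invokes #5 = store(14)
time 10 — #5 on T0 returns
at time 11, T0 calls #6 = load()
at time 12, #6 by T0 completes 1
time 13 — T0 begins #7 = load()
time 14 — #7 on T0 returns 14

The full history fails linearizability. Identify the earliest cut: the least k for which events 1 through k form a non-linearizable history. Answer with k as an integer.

7

events 1..6 are still linearizable — one witness is #1, #2, #3:
step 1: #1 store(14) — value 14
step 2: #2 load() (pending, included) — value 14
step 3: #3 load() → 14 — value 14
event 7 — #4's response, time 7 — after it, nothing linearizes
no escape via the 1 pending operation (#2): every completion choice fails
take #1, #3, #4 (pending dropped): step 3 already fails, because #4 load() → 1 cannot occur there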